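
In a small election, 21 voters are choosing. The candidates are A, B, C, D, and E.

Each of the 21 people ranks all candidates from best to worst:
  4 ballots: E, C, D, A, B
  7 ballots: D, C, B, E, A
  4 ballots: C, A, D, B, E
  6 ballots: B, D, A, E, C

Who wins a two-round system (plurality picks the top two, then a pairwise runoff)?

D

Round 1 first-place votes: A 0, B 6, C 4, D 7, E 4. D and B advance.
Runoff: D is ranked above B on 15 ballots, B above D on 6.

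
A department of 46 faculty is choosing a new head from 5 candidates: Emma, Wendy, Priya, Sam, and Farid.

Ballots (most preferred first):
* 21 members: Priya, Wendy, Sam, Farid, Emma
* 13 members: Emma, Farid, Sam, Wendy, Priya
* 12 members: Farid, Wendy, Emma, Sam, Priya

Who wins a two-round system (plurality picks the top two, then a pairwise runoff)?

Round 1 first-place votes: Emma 13, Wendy 0, Priya 21, Sam 0, Farid 12. Priya and Emma advance.
Runoff: Priya is ranked above Emma on 21 ballots, Emma above Priya on 25.

Emma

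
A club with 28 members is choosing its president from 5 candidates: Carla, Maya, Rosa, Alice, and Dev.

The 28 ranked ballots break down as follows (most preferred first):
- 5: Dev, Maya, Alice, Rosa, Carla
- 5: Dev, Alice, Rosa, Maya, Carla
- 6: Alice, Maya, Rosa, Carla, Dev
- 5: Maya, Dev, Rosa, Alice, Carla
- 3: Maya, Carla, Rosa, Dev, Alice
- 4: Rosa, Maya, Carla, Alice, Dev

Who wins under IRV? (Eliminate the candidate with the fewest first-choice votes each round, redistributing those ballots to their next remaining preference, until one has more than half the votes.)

Round 1: Carla 0, Maya 8, Rosa 4, Alice 6, Dev 10. Carla eliminated.
Round 2: Maya 8, Rosa 4, Alice 6, Dev 10. Rosa eliminated.
Round 3: Maya 12, Alice 6, Dev 10. Alice eliminated.
Round 4: Maya 18, Dev 10. Maya has a majority (≥15).

Maya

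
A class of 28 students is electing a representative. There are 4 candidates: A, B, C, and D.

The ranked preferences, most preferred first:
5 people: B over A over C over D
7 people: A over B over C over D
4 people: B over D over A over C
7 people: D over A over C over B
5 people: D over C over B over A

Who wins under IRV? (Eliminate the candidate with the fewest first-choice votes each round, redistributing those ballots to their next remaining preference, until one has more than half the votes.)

B

Round 1: A 7, B 9, C 0, D 12. C eliminated.
Round 2: A 7, B 9, D 12. A eliminated.
Round 3: B 16, D 12. B has a majority (≥15).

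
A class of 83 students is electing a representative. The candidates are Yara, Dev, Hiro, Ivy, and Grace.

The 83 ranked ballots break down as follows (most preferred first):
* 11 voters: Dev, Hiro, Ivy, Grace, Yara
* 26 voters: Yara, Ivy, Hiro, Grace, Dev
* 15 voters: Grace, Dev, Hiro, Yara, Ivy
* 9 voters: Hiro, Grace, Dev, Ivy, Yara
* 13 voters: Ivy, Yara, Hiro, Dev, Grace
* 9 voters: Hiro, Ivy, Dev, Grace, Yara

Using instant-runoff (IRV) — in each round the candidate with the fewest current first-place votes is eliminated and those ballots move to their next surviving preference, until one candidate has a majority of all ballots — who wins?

Round 1: Yara 26, Dev 11, Hiro 18, Ivy 13, Grace 15. Dev eliminated.
Round 2: Yara 26, Hiro 29, Ivy 13, Grace 15. Ivy eliminated.
Round 3: Yara 39, Hiro 29, Grace 15. Grace eliminated.
Round 4: Yara 39, Hiro 44. Hiro has a majority (≥42).

Hiro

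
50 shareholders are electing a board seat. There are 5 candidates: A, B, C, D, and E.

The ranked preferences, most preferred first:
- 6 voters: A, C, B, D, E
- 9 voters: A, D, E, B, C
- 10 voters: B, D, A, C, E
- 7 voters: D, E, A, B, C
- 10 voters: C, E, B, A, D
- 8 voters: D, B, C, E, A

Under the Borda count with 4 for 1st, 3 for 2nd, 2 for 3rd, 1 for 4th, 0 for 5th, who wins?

D

A: 6×4 + 9×4 + 10×2 + 7×2 + 10×1 + 8×0 = 104
B: 6×2 + 9×1 + 10×4 + 7×1 + 10×2 + 8×3 = 112
C: 6×3 + 9×0 + 10×1 + 7×0 + 10×4 + 8×2 = 84
D: 6×1 + 9×3 + 10×3 + 7×4 + 10×0 + 8×4 = 123
E: 6×0 + 9×2 + 10×0 + 7×3 + 10×3 + 8×1 = 77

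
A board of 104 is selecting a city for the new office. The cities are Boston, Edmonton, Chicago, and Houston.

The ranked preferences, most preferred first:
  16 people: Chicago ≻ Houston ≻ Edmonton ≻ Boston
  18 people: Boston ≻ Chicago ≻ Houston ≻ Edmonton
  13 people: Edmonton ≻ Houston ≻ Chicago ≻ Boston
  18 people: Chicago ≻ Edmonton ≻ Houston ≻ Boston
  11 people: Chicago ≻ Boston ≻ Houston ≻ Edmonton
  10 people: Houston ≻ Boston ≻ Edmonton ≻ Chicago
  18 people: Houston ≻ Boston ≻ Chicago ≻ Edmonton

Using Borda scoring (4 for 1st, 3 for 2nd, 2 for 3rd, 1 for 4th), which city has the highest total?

Chicago

Boston: 16×1 + 18×4 + 13×1 + 18×1 + 11×3 + 10×3 + 18×3 = 236
Edmonton: 16×2 + 18×1 + 13×4 + 18×3 + 11×1 + 10×2 + 18×1 = 205
Chicago: 16×4 + 18×3 + 13×2 + 18×4 + 11×4 + 10×1 + 18×2 = 306
Houston: 16×3 + 18×2 + 13×3 + 18×2 + 11×2 + 10×4 + 18×4 = 293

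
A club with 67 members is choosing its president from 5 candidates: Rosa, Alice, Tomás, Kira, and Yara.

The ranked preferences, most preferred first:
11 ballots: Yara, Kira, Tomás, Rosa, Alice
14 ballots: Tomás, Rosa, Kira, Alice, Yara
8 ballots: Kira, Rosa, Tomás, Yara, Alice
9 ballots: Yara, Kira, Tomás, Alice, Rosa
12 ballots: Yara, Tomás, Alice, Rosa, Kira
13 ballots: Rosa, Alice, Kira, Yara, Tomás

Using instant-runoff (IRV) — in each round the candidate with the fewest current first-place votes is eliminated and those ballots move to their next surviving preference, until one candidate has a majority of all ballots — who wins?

Round 1: Rosa 13, Alice 0, Tomás 14, Kira 8, Yara 32. Alice eliminated.
Round 2: Rosa 13, Tomás 14, Kira 8, Yara 32. Kira eliminated.
Round 3: Rosa 21, Tomás 14, Yara 32. Tomás eliminated.
Round 4: Rosa 35, Yara 32. Rosa has a majority (≥34).

Rosa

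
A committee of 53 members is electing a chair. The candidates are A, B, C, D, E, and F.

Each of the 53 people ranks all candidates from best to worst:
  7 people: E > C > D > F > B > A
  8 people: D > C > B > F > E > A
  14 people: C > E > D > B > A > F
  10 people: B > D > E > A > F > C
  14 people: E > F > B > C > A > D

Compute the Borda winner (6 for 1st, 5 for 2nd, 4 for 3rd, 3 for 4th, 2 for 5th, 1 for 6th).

E

A: 7×1 + 8×1 + 14×2 + 10×3 + 14×2 = 101
B: 7×2 + 8×4 + 14×3 + 10×6 + 14×4 = 204
C: 7×5 + 8×5 + 14×6 + 10×1 + 14×3 = 211
D: 7×4 + 8×6 + 14×4 + 10×5 + 14×1 = 196
E: 7×6 + 8×2 + 14×5 + 10×4 + 14×6 = 252
F: 7×3 + 8×3 + 14×1 + 10×2 + 14×5 = 149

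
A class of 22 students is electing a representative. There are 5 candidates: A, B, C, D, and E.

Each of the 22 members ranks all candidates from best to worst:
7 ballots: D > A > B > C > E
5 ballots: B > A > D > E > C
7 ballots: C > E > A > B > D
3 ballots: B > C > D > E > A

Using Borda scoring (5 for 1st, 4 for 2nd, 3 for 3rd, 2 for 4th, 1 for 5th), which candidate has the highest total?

A: 7×4 + 5×4 + 7×3 + 3×1 = 72
B: 7×3 + 5×5 + 7×2 + 3×5 = 75
C: 7×2 + 5×1 + 7×5 + 3×4 = 66
D: 7×5 + 5×3 + 7×1 + 3×3 = 66
E: 7×1 + 5×2 + 7×4 + 3×2 = 51

B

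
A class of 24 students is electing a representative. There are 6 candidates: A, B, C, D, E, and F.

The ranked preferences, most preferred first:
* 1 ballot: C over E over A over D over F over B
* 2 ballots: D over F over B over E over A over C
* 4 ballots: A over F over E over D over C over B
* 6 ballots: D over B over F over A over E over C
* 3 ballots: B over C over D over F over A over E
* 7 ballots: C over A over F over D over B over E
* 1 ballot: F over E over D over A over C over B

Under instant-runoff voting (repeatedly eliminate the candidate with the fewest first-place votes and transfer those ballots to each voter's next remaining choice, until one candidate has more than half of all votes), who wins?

D

Round 1: A 4, B 3, C 8, D 8, E 0, F 1. E eliminated.
Round 2: A 4, B 3, C 8, D 8, F 1. F eliminated.
Round 3: A 4, B 3, C 8, D 9. B eliminated.
Round 4: A 4, C 11, D 9. A eliminated.
Round 5: C 11, D 13. D has a majority (≥13).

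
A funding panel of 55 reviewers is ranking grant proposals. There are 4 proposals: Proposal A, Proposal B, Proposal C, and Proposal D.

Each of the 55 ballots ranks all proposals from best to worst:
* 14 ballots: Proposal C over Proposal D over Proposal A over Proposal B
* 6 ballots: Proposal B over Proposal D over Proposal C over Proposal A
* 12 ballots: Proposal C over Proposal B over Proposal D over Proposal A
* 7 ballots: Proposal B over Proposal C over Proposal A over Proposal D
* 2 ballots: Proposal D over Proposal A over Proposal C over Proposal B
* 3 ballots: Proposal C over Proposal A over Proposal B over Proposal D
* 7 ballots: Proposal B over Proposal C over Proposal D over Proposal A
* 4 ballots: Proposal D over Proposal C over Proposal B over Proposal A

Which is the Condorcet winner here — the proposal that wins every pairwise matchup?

Proposal C vs Proposal A: 53–2
Proposal C vs Proposal B: 35–20
Proposal C vs Proposal D: 43–12
Proposal C beats every other proposal.

Proposal C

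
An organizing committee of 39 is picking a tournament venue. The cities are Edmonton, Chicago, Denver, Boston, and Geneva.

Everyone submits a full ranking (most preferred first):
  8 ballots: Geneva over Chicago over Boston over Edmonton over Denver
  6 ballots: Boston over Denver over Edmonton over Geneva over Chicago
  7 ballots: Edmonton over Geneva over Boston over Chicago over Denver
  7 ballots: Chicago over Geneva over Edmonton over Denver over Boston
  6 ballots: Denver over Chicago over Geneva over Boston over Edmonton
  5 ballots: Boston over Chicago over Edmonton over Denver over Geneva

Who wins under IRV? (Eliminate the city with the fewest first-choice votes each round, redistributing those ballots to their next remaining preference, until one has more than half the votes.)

Geneva

Round 1: Edmonton 7, Chicago 7, Denver 6, Boston 11, Geneva 8. Denver eliminated.
Round 2: Edmonton 7, Chicago 13, Boston 11, Geneva 8. Edmonton eliminated.
Round 3: Chicago 13, Boston 11, Geneva 15. Boston eliminated.
Round 4: Chicago 18, Geneva 21. Geneva has a majority (≥20).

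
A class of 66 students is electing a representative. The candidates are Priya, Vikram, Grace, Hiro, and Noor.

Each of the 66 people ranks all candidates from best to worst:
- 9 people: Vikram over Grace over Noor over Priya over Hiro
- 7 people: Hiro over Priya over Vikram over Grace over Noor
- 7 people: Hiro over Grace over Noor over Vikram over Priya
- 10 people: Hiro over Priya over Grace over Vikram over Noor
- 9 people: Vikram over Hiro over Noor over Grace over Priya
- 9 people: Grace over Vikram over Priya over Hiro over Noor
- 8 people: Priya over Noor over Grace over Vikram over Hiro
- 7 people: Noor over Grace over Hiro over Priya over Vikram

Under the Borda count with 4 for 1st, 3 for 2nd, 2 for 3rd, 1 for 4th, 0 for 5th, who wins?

Priya: 9×1 + 7×3 + 7×0 + 10×3 + 9×0 + 9×2 + 8×4 + 7×1 = 117
Vikram: 9×4 + 7×2 + 7×1 + 10×1 + 9×4 + 9×3 + 8×1 + 7×0 = 138
Grace: 9×3 + 7×1 + 7×3 + 10×2 + 9×1 + 9×4 + 8×2 + 7×3 = 157
Hiro: 9×0 + 7×4 + 7×4 + 10×4 + 9×3 + 9×1 + 8×0 + 7×2 = 146
Noor: 9×2 + 7×0 + 7×2 + 10×0 + 9×2 + 9×0 + 8×3 + 7×4 = 102

Grace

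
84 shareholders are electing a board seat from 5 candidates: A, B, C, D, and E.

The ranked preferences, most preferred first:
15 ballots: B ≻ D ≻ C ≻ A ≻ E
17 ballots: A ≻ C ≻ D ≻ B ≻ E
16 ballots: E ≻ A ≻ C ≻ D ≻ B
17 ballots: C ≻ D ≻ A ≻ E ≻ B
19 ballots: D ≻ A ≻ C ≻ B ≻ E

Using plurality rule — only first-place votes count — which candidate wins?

First-place votes: A 17, B 15, C 17, D 19, E 16.

D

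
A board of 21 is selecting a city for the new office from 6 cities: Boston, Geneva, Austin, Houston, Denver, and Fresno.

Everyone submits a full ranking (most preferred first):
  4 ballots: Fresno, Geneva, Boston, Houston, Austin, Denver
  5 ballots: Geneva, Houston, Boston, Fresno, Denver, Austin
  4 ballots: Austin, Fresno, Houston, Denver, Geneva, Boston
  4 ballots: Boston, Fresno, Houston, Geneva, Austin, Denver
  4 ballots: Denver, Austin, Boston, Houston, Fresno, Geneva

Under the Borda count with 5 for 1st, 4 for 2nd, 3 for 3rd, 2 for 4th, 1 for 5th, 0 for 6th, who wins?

Fresno

Boston: 4×3 + 5×3 + 4×0 + 4×5 + 4×3 = 59
Geneva: 4×4 + 5×5 + 4×1 + 4×2 + 4×0 = 53
Austin: 4×1 + 5×0 + 4×5 + 4×1 + 4×4 = 44
Houston: 4×2 + 5×4 + 4×3 + 4×3 + 4×2 = 60
Denver: 4×0 + 5×1 + 4×2 + 4×0 + 4×5 = 33
Fresno: 4×5 + 5×2 + 4×4 + 4×4 + 4×1 = 66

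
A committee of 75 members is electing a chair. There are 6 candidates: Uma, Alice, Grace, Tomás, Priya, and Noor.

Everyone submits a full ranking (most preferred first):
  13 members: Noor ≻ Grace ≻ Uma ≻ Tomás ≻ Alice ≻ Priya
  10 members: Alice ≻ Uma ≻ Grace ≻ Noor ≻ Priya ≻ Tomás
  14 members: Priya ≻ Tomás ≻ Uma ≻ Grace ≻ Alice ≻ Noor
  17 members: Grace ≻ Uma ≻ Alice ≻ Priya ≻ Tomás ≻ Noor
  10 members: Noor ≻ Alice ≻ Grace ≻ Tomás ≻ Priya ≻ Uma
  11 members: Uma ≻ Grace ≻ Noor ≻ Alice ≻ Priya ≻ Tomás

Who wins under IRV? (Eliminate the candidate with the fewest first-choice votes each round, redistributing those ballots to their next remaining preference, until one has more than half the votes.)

Uma

Round 1: Uma 11, Alice 10, Grace 17, Tomás 0, Priya 14, Noor 23. Tomás eliminated.
Round 2: Uma 11, Alice 10, Grace 17, Priya 14, Noor 23. Alice eliminated.
Round 3: Uma 21, Grace 17, Priya 14, Noor 23. Priya eliminated.
Round 4: Uma 35, Grace 17, Noor 23. Grace eliminated.
Round 5: Uma 52, Noor 23. Uma has a majority (≥38).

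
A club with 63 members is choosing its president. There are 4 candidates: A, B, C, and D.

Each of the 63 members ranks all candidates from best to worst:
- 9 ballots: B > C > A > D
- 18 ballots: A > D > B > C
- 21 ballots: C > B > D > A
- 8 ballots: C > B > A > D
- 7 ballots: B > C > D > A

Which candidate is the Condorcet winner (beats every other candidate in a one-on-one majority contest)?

B

B vs A: 45–18
B vs C: 34–29
B vs D: 45–18
B beats every other candidate.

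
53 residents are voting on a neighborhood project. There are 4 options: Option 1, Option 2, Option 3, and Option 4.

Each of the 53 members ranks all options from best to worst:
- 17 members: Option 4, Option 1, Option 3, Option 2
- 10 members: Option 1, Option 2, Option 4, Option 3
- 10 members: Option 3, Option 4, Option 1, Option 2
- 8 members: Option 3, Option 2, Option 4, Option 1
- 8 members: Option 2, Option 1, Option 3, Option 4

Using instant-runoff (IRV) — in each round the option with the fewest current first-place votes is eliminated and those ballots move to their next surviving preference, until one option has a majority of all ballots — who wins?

Round 1: Option 1 10, Option 2 8, Option 3 18, Option 4 17. Option 2 eliminated.
Round 2: Option 1 18, Option 3 18, Option 4 17. Option 4 eliminated.
Round 3: Option 1 35, Option 3 18. Option 1 has a majority (≥27).

Option 1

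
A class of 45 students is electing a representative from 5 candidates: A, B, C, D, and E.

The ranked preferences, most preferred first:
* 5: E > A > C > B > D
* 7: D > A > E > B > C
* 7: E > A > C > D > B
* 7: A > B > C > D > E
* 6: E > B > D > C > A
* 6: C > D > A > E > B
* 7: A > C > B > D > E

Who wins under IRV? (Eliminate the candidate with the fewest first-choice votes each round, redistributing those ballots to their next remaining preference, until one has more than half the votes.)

Round 1: A 14, B 0, C 6, D 7, E 18. B eliminated.
Round 2: A 14, C 6, D 7, E 18. C eliminated.
Round 3: A 14, D 13, E 18. D eliminated.
Round 4: A 27, E 18. A has a majority (≥23).

A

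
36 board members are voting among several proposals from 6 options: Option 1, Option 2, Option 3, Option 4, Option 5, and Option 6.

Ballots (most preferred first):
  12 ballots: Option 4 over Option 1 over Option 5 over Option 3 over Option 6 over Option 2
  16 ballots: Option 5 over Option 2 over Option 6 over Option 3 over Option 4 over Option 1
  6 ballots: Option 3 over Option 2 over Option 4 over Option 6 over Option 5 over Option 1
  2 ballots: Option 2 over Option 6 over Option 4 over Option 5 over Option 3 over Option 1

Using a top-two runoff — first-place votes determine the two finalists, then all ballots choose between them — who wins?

Round 1 first-place votes: Option 1 0, Option 2 2, Option 3 6, Option 4 12, Option 5 16, Option 6 0. Option 5 and Option 4 advance.
Runoff: Option 5 is ranked above Option 4 on 16 ballots, Option 4 above Option 5 on 20.

Option 4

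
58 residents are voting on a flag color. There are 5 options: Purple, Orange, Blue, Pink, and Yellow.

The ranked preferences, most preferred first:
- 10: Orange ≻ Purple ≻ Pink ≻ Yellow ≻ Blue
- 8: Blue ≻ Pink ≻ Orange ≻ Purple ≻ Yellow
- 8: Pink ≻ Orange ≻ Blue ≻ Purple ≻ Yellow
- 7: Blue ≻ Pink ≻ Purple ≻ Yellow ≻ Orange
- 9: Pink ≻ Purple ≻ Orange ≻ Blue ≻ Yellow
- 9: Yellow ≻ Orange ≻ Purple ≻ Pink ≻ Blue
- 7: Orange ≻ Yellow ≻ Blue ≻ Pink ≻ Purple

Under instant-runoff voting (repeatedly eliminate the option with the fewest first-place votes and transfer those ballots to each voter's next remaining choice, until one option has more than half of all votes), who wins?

Round 1: Purple 0, Orange 17, Blue 15, Pink 17, Yellow 9. Purple eliminated.
Round 2: Orange 17, Blue 15, Pink 17, Yellow 9. Yellow eliminated.
Round 3: Orange 26, Blue 15, Pink 17. Blue eliminated.
Round 4: Orange 26, Pink 32. Pink has a majority (≥30).

Pink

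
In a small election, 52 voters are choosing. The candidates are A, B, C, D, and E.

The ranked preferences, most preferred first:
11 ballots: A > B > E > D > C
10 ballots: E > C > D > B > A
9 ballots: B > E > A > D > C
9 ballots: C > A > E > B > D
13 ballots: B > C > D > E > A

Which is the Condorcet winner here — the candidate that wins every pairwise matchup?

B vs A: 32–20
B vs C: 33–19
B vs D: 42–10
B vs E: 33–19
B beats every other candidate.

B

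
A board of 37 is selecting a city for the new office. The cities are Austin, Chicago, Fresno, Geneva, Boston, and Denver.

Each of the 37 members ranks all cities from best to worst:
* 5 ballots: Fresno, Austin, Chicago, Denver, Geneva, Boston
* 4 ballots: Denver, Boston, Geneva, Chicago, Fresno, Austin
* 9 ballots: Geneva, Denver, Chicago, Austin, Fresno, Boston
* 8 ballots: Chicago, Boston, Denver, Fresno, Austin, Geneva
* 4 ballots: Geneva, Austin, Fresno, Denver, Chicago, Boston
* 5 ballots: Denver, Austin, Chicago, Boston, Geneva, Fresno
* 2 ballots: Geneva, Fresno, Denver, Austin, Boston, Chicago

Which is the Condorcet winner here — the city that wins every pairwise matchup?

Denver vs Austin: 28–9
Denver vs Chicago: 24–13
Denver vs Fresno: 26–11
Denver vs Geneva: 22–15
Denver vs Boston: 29–8
Denver beats every other city.

Denver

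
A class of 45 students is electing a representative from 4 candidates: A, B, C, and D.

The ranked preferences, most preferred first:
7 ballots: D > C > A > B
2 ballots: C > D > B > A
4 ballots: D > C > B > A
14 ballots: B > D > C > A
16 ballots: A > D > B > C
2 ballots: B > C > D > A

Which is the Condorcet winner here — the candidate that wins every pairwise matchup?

D vs A: 29–16
D vs B: 29–16
D vs C: 41–4
D beats every other candidate.

D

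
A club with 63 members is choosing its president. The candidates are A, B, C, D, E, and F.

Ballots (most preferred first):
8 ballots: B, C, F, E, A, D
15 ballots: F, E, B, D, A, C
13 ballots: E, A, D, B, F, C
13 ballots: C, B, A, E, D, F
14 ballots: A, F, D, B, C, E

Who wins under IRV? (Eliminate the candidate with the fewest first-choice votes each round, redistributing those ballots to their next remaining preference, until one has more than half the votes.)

A

Round 1: A 14, B 8, C 13, D 0, E 13, F 15. D eliminated.
Round 2: A 14, B 8, C 13, E 13, F 15. B eliminated.
Round 3: A 14, C 21, E 13, F 15. E eliminated.
Round 4: A 27, C 21, F 15. F eliminated.
Round 5: A 42, C 21. A has a majority (≥32).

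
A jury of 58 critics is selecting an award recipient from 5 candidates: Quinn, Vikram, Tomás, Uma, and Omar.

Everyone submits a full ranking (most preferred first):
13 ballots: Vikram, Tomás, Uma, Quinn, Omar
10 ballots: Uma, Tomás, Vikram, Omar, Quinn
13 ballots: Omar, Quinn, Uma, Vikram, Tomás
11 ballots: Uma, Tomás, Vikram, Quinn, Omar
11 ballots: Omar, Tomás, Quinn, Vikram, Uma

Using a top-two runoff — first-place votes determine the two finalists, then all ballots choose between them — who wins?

Round 1 first-place votes: Quinn 0, Vikram 13, Tomás 0, Uma 21, Omar 24. Omar and Uma advance.
Runoff: Omar is ranked above Uma on 24 ballots, Uma above Omar on 34.

Uma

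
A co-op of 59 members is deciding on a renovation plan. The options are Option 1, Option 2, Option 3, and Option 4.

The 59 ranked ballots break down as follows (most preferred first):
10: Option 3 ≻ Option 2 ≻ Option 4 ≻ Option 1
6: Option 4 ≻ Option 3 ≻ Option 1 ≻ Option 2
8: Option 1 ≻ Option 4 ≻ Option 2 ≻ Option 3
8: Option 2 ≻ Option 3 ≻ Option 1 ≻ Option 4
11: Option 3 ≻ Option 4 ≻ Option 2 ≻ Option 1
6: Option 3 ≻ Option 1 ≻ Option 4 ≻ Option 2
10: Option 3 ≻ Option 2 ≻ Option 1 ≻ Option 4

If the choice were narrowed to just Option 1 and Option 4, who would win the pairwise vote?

Option 1 is ranked above Option 4 on 32 ballots; Option 4 above Option 1 on 27.

Option 1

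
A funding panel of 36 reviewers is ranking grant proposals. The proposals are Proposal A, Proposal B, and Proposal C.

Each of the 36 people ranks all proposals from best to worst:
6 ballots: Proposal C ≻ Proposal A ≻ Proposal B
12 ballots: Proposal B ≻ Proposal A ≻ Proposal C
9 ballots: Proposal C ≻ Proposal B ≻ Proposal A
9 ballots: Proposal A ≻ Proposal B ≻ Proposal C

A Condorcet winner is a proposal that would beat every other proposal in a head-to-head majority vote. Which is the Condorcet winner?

Proposal B

Proposal B vs Proposal A: 21–15
Proposal B vs Proposal C: 21–15
Proposal B beats every other proposal.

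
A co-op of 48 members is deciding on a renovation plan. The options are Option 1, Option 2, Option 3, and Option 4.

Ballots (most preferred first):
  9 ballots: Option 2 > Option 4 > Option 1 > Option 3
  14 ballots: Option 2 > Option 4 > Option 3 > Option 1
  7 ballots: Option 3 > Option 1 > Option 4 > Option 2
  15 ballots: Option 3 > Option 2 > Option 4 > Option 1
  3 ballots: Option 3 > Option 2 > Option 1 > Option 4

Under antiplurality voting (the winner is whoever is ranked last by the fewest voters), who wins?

Option 4

Last-place votes: Option 1 29, Option 2 7, Option 3 9, Option 4 3.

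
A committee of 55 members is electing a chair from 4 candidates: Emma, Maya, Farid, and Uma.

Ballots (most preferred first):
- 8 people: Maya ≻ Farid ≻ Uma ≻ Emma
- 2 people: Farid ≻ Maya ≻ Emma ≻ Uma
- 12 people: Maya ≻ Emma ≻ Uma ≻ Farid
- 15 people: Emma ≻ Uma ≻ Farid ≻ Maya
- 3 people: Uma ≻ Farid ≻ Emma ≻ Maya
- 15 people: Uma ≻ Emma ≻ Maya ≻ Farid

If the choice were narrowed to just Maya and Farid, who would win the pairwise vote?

Maya is ranked above Farid on 35 ballots; Farid above Maya on 20.

Maya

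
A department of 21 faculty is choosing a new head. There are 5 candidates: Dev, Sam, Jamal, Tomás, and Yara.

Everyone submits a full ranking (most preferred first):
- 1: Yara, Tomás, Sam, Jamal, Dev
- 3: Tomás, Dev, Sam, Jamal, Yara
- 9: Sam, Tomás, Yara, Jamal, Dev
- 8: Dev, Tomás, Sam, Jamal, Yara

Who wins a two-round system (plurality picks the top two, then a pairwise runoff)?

Dev

Round 1 first-place votes: Dev 8, Sam 9, Jamal 0, Tomás 3, Yara 1. Sam and Dev advance.
Runoff: Sam is ranked above Dev on 10 ballots, Dev above Sam on 11.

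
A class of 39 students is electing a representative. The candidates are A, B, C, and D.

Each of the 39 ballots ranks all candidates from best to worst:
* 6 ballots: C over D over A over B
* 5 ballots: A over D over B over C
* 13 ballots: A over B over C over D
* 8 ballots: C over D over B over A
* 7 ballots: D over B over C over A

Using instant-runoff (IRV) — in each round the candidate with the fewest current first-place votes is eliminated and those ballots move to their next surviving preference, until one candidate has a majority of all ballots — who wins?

Round 1: A 18, B 0, C 14, D 7. B eliminated.
Round 2: A 18, C 14, D 7. D eliminated.
Round 3: A 18, C 21. C has a majority (≥20).

C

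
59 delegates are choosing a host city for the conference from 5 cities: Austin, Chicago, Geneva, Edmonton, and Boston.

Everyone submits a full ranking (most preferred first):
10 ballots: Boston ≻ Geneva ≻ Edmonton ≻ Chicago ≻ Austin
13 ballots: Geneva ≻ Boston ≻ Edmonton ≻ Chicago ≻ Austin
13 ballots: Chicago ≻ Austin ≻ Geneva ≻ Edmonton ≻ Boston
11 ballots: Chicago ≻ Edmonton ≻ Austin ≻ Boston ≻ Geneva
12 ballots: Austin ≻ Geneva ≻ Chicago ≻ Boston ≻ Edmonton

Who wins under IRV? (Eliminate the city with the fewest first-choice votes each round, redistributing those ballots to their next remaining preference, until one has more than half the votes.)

Geneva

Round 1: Austin 12, Chicago 24, Geneva 13, Edmonton 0, Boston 10. Edmonton eliminated.
Round 2: Austin 12, Chicago 24, Geneva 13, Boston 10. Boston eliminated.
Round 3: Austin 12, Chicago 24, Geneva 23. Austin eliminated.
Round 4: Chicago 24, Geneva 35. Geneva has a majority (≥30).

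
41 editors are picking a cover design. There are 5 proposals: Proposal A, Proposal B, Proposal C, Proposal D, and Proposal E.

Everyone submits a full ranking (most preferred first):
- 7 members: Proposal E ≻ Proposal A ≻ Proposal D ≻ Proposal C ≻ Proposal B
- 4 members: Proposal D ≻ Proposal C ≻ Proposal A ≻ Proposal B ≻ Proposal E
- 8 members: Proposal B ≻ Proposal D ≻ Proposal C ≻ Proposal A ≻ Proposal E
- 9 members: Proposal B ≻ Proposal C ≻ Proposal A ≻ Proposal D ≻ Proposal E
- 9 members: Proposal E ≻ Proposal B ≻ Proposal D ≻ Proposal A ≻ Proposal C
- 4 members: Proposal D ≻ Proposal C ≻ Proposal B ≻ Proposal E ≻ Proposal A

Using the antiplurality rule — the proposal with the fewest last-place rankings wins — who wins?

Proposal D

Last-place votes: Proposal A 4, Proposal B 7, Proposal C 9, Proposal D 0, Proposal E 21.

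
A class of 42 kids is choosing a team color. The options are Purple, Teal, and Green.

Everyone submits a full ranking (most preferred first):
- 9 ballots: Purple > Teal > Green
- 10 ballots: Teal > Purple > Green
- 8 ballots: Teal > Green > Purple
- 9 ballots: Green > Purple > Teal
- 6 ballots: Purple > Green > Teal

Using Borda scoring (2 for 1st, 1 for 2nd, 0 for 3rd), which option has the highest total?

Purple

Purple: 9×2 + 10×1 + 8×0 + 9×1 + 6×2 = 49
Teal: 9×1 + 10×2 + 8×2 + 9×0 + 6×0 = 45
Green: 9×0 + 10×0 + 8×1 + 9×2 + 6×1 = 32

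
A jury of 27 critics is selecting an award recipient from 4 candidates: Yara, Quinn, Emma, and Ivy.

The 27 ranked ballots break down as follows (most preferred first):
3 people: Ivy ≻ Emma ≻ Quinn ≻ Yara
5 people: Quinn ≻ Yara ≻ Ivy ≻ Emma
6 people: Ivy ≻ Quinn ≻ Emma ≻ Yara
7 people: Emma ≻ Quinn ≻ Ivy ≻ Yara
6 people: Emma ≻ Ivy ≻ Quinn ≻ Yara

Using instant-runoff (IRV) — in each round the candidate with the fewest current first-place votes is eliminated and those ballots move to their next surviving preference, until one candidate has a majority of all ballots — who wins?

Ivy

Round 1: Yara 0, Quinn 5, Emma 13, Ivy 9. Yara eliminated.
Round 2: Quinn 5, Emma 13, Ivy 9. Quinn eliminated.
Round 3: Emma 13, Ivy 14. Ivy has a majority (≥14).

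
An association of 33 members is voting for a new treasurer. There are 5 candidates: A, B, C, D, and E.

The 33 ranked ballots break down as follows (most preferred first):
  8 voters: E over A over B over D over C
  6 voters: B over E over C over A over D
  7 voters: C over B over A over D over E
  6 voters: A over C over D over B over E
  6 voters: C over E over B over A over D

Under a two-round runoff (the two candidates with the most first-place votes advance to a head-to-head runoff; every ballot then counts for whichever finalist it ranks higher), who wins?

Round 1 first-place votes: A 6, B 6, C 13, D 0, E 8. C and E advance.
Runoff: C is ranked above E on 19 ballots, E above C on 14.

C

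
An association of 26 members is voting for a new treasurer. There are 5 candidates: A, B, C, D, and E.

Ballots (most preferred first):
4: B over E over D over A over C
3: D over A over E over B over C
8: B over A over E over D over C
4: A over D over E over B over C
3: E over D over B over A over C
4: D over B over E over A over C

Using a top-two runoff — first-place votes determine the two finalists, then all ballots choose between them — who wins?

Round 1 first-place votes: A 4, B 12, C 0, D 7, E 3. B and D advance.
Runoff: B is ranked above D on 12 ballots, D above B on 14.

D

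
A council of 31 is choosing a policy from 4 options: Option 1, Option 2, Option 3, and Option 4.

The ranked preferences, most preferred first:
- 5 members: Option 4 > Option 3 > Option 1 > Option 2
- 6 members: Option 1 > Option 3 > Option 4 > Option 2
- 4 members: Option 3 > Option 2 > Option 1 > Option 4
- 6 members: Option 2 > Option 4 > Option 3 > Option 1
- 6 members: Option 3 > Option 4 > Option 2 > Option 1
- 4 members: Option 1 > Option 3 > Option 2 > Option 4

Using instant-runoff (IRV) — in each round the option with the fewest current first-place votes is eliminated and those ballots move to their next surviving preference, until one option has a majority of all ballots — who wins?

Option 3

Round 1: Option 1 10, Option 2 6, Option 3 10, Option 4 5. Option 4 eliminated.
Round 2: Option 1 10, Option 2 6, Option 3 15. Option 2 eliminated.
Round 3: Option 1 10, Option 3 21. Option 3 has a majority (≥16).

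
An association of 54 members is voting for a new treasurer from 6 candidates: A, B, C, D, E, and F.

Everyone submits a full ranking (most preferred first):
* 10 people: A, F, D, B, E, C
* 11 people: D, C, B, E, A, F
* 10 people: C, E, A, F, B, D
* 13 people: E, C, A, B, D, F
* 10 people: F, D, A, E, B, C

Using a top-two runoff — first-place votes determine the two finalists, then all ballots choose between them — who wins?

Round 1 first-place votes: A 10, B 0, C 10, D 11, E 13, F 10. E and D advance.
Runoff: E is ranked above D on 23 ballots, D above E on 31.

D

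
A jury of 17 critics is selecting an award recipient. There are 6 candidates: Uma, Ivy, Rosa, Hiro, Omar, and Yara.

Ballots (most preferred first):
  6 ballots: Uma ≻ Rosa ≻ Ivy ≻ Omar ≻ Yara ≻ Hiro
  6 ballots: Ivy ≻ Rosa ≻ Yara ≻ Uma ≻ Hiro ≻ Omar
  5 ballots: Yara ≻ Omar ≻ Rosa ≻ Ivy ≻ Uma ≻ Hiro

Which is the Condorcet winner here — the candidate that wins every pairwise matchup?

Rosa vs Uma: 11–6
Rosa vs Ivy: 11–6
Rosa vs Hiro: 17–0
Rosa vs Omar: 12–5
Rosa vs Yara: 12–5
Rosa beats every other candidate.

Rosa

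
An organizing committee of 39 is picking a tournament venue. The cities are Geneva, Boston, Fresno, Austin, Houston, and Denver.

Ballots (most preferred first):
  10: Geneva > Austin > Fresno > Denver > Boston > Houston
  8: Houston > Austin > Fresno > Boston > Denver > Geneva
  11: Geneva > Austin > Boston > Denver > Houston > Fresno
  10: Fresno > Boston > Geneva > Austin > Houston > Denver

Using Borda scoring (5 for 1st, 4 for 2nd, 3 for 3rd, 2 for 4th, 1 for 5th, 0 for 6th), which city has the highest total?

Austin

Geneva: 10×5 + 8×0 + 11×5 + 10×3 = 135
Boston: 10×1 + 8×2 + 11×3 + 10×4 = 99
Fresno: 10×3 + 8×3 + 11×0 + 10×5 = 104
Austin: 10×4 + 8×4 + 11×4 + 10×2 = 136
Houston: 10×0 + 8×5 + 11×1 + 10×1 = 61
Denver: 10×2 + 8×1 + 11×2 + 10×0 = 50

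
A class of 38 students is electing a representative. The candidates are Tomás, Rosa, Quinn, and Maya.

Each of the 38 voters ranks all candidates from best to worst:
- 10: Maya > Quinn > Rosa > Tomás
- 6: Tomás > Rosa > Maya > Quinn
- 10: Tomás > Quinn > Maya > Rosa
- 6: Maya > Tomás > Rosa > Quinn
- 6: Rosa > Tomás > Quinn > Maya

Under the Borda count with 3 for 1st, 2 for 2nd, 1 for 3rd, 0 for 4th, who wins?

Tomás

Tomás: 10×0 + 6×3 + 10×3 + 6×2 + 6×2 = 72
Rosa: 10×1 + 6×2 + 10×0 + 6×1 + 6×3 = 46
Quinn: 10×2 + 6×0 + 10×2 + 6×0 + 6×1 = 46
Maya: 10×3 + 6×1 + 10×1 + 6×3 + 6×0 = 64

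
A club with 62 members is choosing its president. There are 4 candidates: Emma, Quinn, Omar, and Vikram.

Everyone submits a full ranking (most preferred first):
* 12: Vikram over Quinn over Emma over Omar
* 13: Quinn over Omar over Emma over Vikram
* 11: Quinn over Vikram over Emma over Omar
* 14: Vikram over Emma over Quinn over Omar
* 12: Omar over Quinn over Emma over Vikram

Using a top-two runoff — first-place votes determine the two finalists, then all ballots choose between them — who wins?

Quinn

Round 1 first-place votes: Emma 0, Quinn 24, Omar 12, Vikram 26. Vikram and Quinn advance.
Runoff: Vikram is ranked above Quinn on 26 ballots, Quinn above Vikram on 36.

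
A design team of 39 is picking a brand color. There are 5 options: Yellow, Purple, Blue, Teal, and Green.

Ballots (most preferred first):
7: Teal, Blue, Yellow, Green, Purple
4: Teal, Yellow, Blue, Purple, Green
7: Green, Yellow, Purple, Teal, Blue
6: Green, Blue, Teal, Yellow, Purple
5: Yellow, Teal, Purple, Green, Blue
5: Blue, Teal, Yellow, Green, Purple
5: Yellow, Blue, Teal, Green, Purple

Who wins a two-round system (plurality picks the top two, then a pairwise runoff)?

Round 1 first-place votes: Yellow 10, Purple 0, Blue 5, Teal 11, Green 13. Green and Teal advance.
Runoff: Green is ranked above Teal on 13 ballots, Teal above Green on 26.

Teal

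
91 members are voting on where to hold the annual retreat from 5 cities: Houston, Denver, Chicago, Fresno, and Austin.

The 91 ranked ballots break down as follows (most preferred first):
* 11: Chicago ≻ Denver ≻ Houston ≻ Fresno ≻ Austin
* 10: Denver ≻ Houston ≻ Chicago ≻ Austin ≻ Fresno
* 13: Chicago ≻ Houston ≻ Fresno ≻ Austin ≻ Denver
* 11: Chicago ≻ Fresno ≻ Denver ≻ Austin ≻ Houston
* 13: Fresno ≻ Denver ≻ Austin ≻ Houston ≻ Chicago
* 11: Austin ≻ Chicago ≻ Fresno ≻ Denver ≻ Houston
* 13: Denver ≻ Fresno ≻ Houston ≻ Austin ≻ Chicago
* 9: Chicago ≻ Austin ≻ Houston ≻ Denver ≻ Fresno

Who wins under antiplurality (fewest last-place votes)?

Last-place votes: Houston 22, Denver 13, Chicago 26, Fresno 19, Austin 11.

Austin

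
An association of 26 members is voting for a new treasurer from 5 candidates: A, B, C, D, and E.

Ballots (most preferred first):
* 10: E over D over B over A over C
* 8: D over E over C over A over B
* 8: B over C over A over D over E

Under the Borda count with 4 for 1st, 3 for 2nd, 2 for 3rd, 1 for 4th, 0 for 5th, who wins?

A: 10×1 + 8×1 + 8×2 = 34
B: 10×2 + 8×0 + 8×4 = 52
C: 10×0 + 8×2 + 8×3 = 40
D: 10×3 + 8×4 + 8×1 = 70
E: 10×4 + 8×3 + 8×0 = 64

D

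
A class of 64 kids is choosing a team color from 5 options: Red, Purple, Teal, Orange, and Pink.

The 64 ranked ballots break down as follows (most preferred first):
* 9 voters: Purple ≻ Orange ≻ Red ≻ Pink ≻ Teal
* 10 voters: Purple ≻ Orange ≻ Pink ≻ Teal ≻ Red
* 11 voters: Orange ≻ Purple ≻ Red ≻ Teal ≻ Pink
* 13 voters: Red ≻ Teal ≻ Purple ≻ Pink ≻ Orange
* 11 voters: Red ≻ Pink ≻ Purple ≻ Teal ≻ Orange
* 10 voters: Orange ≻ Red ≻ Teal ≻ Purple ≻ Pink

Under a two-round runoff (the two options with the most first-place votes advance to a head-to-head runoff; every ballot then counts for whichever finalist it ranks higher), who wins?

Orange

Round 1 first-place votes: Red 24, Purple 19, Teal 0, Orange 21, Pink 0. Red and Orange advance.
Runoff: Red is ranked above Orange on 24 ballots, Orange above Red on 40.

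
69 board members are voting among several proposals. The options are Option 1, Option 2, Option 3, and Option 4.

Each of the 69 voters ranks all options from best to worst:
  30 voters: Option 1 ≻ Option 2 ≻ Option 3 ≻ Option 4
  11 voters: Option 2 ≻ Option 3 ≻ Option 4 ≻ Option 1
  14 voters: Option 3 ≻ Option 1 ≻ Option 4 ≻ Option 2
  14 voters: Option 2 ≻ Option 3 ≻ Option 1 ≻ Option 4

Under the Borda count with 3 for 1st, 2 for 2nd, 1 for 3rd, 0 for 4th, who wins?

Option 1: 30×3 + 11×0 + 14×2 + 14×1 = 132
Option 2: 30×2 + 11×3 + 14×0 + 14×3 = 135
Option 3: 30×1 + 11×2 + 14×3 + 14×2 = 122
Option 4: 30×0 + 11×1 + 14×1 + 14×0 = 25

Option 2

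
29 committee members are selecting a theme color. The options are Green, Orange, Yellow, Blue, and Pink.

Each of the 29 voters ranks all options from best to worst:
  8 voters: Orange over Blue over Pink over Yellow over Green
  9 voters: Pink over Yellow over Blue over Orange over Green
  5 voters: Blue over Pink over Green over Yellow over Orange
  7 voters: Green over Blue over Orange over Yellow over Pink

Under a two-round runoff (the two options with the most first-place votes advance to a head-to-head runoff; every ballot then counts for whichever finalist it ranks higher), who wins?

Round 1 first-place votes: Green 7, Orange 8, Yellow 0, Blue 5, Pink 9. Pink and Orange advance.
Runoff: Pink is ranked above Orange on 14 ballots, Orange above Pink on 15.

Orange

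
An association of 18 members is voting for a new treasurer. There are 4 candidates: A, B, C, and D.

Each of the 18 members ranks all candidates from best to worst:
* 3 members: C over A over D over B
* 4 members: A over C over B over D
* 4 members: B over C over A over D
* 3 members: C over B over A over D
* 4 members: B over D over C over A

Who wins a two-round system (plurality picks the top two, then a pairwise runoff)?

C

Round 1 first-place votes: A 4, B 8, C 6, D 0. B and C advance.
Runoff: B is ranked above C on 8 ballots, C above B on 10.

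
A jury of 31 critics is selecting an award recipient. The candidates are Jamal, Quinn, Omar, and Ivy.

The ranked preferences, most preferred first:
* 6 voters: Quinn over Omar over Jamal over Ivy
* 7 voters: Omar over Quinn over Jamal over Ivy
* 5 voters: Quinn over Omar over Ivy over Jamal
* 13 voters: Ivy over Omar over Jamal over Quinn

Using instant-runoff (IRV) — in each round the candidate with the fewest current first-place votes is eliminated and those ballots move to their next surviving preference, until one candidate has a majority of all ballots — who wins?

Round 1: Jamal 0, Quinn 11, Omar 7, Ivy 13. Jamal eliminated.
Round 2: Quinn 11, Omar 7, Ivy 13. Omar eliminated.
Round 3: Quinn 18, Ivy 13. Quinn has a majority (≥16).

Quinn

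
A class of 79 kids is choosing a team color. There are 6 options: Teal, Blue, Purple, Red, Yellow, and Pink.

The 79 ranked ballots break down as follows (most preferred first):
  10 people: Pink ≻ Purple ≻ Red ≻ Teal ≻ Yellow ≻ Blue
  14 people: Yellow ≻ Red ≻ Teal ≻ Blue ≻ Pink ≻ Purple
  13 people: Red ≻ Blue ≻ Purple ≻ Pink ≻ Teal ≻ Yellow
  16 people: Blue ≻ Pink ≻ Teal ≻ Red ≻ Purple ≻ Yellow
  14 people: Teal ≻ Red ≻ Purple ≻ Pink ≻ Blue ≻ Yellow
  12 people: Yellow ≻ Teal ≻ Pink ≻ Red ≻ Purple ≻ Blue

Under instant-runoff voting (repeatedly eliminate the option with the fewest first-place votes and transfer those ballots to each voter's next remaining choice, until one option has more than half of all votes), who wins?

Red

Round 1: Teal 14, Blue 16, Purple 0, Red 13, Yellow 26, Pink 10. Purple eliminated.
Round 2: Teal 14, Blue 16, Red 13, Yellow 26, Pink 10. Pink eliminated.
Round 3: Teal 14, Blue 16, Red 23, Yellow 26. Teal eliminated.
Round 4: Blue 16, Red 37, Yellow 26. Blue eliminated.
Round 5: Red 53, Yellow 26. Red has a majority (≥40).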